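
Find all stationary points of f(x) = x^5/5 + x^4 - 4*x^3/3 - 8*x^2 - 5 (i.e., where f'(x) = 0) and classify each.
f'(x) = x*(x^3 + 4*x^2 - 4*x - 16)

Solve f'(x) = 0:
  Factor: x^4 + 4*x^3 - 4*x^2 - 16*x = x*(x - 2)*(x + 2)*(x + 4) = 0.
  ⇒ x = -4, -2, 0, 2

f''(x) = 4*x^3 + 12*x^2 - 8*x - 16
Second-derivative test at each critical point:
  f''(-4) = -48 < 0 → local maximum
  f''(-2) = 16 > 0 → local minimum
  f''(0) = -16 < 0 → local maximum
  f''(2) = 48 > 0 → local minimum

Critical points: x = -4 (local maximum); x = -2 (local minimum); x = 0 (local maximum); x = 2 (local minimum)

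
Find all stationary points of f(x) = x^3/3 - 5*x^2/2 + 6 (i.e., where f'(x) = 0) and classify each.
f'(x) = x*(x - 5)

Solve f'(x) = 0:
  Factor: x^2 - 5*x = x*(x - 5) = 0.
  ⇒ x = 0, 5

f''(x) = 2*x - 5
Second-derivative test at each critical point:
  f''(0) = -5 < 0 → local maximum
  f''(5) = 5 > 0 → local minimum

Critical points: x = 0 (local maximum); x = 5 (local minimum)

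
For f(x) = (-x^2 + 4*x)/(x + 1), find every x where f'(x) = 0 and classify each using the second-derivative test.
f'(x) = (-x^2 - 2*x + 4)/(x^2 + 2*x + 1)

Solve f'(x) = 0:
  f'(x) = -(x^2 + 2*x - 4)/(x + 1)^2; the denominator is positive wherever f is defined, so f'(x) = 0 ⇔ -x^2 - 2*x + 4 = 0.
  x^2 + 2*x - 4 = 0 has no rational roots; quadratic formula: x = (-2 ± √20)/2.
  ⇒ x = -sqrt(5) - 1 ≈ -3.2361, -1 + sqrt(5) ≈ 1.2361

f''(x) = -10/(x^3 + 3*x^2 + 3*x + 1)
Second-derivative test at each critical point:
  f''(-3.2361) = 0.8944 > 0 → local minimum
  f''(1.2361) = -0.8944 < 0 → local maximum

Critical points: x = -sqrt(5) - 1 ≈ -3.2361 (local minimum); x = -1 + sqrt(5) ≈ 1.2361 (local maximum)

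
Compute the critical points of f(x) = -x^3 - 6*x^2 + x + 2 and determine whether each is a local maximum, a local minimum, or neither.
f'(x) = -3*x^2 - 12*x + 1

Solve f'(x) = 0:
  3*x^2 + 12*x - 1 = 0 has no rational roots; quadratic formula: x = (-12 ± √156)/6.
  ⇒ x = -sqrt(39)/3 - 2 ≈ -4.0817, -2 + sqrt(39)/3 ≈ 0.0817

f''(x) = -6*x - 12
Second-derivative test at each critical point:
  f''(-4.0817) = 12.4900 > 0 → local minimum
  f''(0.0817) = -12.4900 < 0 → local maximum

Critical points: x = -sqrt(39)/3 - 2 ≈ -4.0817 (local minimum); x = -2 + sqrt(39)/3 ≈ 0.0817 (local maximum)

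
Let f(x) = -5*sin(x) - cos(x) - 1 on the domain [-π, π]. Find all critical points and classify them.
f'(x) = sin(x) - 5*cos(x)

Solve f'(x) = 0 on [-π, π]:
  f'(x) = 0 ⇔ -5*cos(x) = -sin(x) ⇔ tan(x) = 5, i.e. x = arctan(5) + nπ; keep the solutions lying in [-π, π].
  ⇒ x = -pi + atan(5) ≈ -1.7682, atan(5) ≈ 1.3734

f''(x) = 5*sin(x) + cos(x)
Second-derivative test at each critical point:
  f''(-1.7682) = -5.0990 < 0 → local maximum
  f''(1.3734) = 5.0990 > 0 → local minimum

Critical points: x = -pi + atan(5) ≈ -1.7682 (local maximum); x = atan(5) ≈ 1.3734 (local minimum)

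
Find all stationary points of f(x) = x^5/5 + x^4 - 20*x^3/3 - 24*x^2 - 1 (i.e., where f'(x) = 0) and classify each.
f'(x) = x*(x^3 + 4*x^2 - 20*x - 48)

Solve f'(x) = 0:
  Factor: x^4 + 4*x^3 - 20*x^2 - 48*x = x*(x - 4)*(x + 2)*(x + 6) = 0.
  ⇒ x = -6, -2, 0, 4

f''(x) = 4*x^3 + 12*x^2 - 40*x - 48
Second-derivative test at each critical point:
  f''(-6) = -240 < 0 → local maximum
  f''(-2) = 48 > 0 → local minimum
  f''(0) = -48 < 0 → local maximum
  f''(4) = 240 > 0 → local minimum

Critical points: x = -6 (local maximum); x = -2 (local minimum); x = 0 (local maximum); x = 4 (local minimum)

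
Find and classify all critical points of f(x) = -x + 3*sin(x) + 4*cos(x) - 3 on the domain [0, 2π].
f'(x) = -4*sin(x) + 3*cos(x) - 1

Solve f'(x) = 0 on [0, 2π]:
  f'(x) = 0 ⇔ -4*sin(x) + 3*cos(x) = 1. Write the left side as R·cos(x + φ) with R = √(3² + 4²) = 5, cos φ = 3/5, sin φ = 4/5; then cos(x + φ) = 1/5. Solve for x and keep the solutions lying in [0, 2π].
  ⇒ x = atan((-4 + 6*sqrt(6))/(3 + 8*sqrt(6))) ≈ 0.4421, atan((-6*sqrt(6) - 4)/(3 - 8*sqrt(6))) + pi ≈ 3.9865

f''(x) = -3*sin(x) - 4*cos(x)
Second-derivative test at each critical point:
  f''(0.4421) = -4.8990 < 0 → local maximum
  f''(3.9865) = 4.8990 > 0 → local minimum

Critical points: x = atan((-4 + 6*sqrt(6))/(3 + 8*sqrt(6))) ≈ 0.4421 (local maximum); x = atan((-6*sqrt(6) - 4)/(3 - 8*sqrt(6))) + pi ≈ 3.9865 (local minimum)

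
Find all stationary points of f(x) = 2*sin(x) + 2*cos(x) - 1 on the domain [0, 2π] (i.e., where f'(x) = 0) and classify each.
f'(x) = 2*sqrt(2)*cos(x + pi/4)

Solve f'(x) = 0 on [0, 2π]:
  f'(x) = 0 ⇔ 2*cos(x) = 2*sin(x) ⇔ tan(x) = 1, i.e. x = arctan(1) + nπ; keep the solutions lying in [0, 2π].
  ⇒ x = pi/4 ≈ 0.7854, 5*pi/4 ≈ 3.9270

f''(x) = -2*sqrt(2)*sin(x + pi/4)
Second-derivative test at each critical point:
  f''(0.7854) = -2.8284 < 0 → local maximum
  f''(3.9270) = 2.8284 > 0 → local minimum

Critical points: x = pi/4 ≈ 0.7854 (local maximum); x = 5*pi/4 ≈ 3.9270 (local minimum)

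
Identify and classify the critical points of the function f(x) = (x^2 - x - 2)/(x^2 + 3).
f'(x) = (x^2 + 10*x - 3)/(x^4 + 6*x^2 + 9)

Solve f'(x) = 0:
  f'(x) = (x^2 + 10*x - 3)/(x^2 + 3)^2; the denominator is positive wherever f is defined, so f'(x) = 0 ⇔ x^2 + 10*x - 3 = 0.
  x^2 + 10*x - 3 = 0 has no rational roots; quadratic formula: x = (-10 ± √112)/2.
  ⇒ x = -2*sqrt(7) - 5 ≈ -10.2915, -5 + 2*sqrt(7) ≈ 0.2915

f''(x) = 2*(-x^3 - 15*x^2 + 9*x + 15)/(x^6 + 9*x^4 + 27*x^2 + 27)
Second-derivative test at each critical point:
  f''(-10.2915) = -0.0009 < 0 → local maximum
  f''(0.2915) = 1.1120 > 0 → local minimum

Critical points: x = -2*sqrt(7) - 5 ≈ -10.2915 (local maximum); x = -5 + 2*sqrt(7) ≈ 0.2915 (local minimum)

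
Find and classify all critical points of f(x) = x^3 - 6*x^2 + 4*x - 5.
f'(x) = 3*x^2 - 12*x + 4

Solve f'(x) = 0:
  3*x^2 - 12*x + 4 = 0 has no rational roots; quadratic formula: x = (12 ± √96)/6.
  ⇒ x = 2 - 2*sqrt(6)/3 ≈ 0.3670, 2*sqrt(6)/3 + 2 ≈ 3.6330

f''(x) = 6*x - 12
Second-derivative test at each critical point:
  f''(0.3670) = -9.7980 < 0 → local maximum
  f''(3.6330) = 9.7980 > 0 → local minimum

Critical points: x = 2 - 2*sqrt(6)/3 ≈ 0.3670 (local maximum); x = 2*sqrt(6)/3 + 2 ≈ 3.6330 (local minimum)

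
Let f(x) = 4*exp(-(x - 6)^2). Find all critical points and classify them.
f'(x) = 8*(6 - x)*exp(-(x - 6)^2)

Solve f'(x) = 0:
  f'(x) = (48 - 8*x)·exp(-(x - 6)^2) and exp(-(x - 6)^2) > 0 for every x, so f'(x) = 0 ⇔ 48 - 8*x = 0.
  Factor: 48 - 8*x = -8*(x - 6) = 0.
  ⇒ x = 6

f''(x) = 8*(2*(x - 6)^2 - 1)*exp(-(x - 6)^2)
Second-derivative test at each critical point:
  f''(6) = -8 < 0 → local maximum

Critical points: x = 6 (local maximum)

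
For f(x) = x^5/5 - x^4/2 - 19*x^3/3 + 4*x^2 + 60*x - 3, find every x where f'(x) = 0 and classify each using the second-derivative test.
f'(x) = x^4 - 2*x^3 - 19*x^2 + 8*x + 60

Solve f'(x) = 0:
  Factor: x^4 - 2*x^3 - 19*x^2 + 8*x + 60 = (x - 5)*(x - 2)*(x + 2)*(x + 3) = 0.
  ⇒ x = -3, -2, 2, 5

f''(x) = 4*x^3 - 6*x^2 - 38*x + 8
Second-derivative test at each critical point:
  f''(-3) = -40 < 0 → local maximum
  f''(-2) = 28 > 0 → local minimum
  f''(2) = -60 < 0 → local maximum
  f''(5) = 168 > 0 → local minimum

Critical points: x = -3 (local maximum); x = -2 (local minimum); x = 2 (local maximum); x = 5 (local minimum)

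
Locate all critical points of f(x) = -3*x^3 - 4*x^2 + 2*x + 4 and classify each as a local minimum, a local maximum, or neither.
f'(x) = -9*x^2 - 8*x + 2

Solve f'(x) = 0:
  9*x^2 + 8*x - 2 = 0 has no rational roots; quadratic formula: x = (-8 ± √136)/18.
  ⇒ x = -sqrt(34)/9 - 4/9 ≈ -1.0923, -4/9 + sqrt(34)/9 ≈ 0.2034

f''(x) = -18*x - 8
Second-derivative test at each critical point:
  f''(-1.0923) = 11.6619 > 0 → local minimum
  f''(0.2034) = -11.6619 < 0 → local maximum

Critical points: x = -sqrt(34)/9 - 4/9 ≈ -1.0923 (local minimum); x = -4/9 + sqrt(34)/9 ≈ 0.2034 (local maximum)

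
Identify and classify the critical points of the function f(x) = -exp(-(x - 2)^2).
f'(x) = 2*(x - 2)*exp(-(x - 2)^2)

Solve f'(x) = 0:
  f'(x) = (2*x - 4)·exp(-(x - 2)^2) and exp(-(x - 2)^2) > 0 for every x, so f'(x) = 0 ⇔ 2*x - 4 = 0.
  Factor: 2*x - 4 = 2*(x - 2) = 0.
  ⇒ x = 2

f''(x) = 2*(1 - 2*(x - 2)^2)*exp(-(x - 2)^2)
Second-derivative test at each critical point:
  f''(2) = 2 > 0 → local minimum

Critical points: x = 2 (local minimum)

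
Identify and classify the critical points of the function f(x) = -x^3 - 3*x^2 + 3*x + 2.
f'(x) = -3*x^2 - 6*x + 3

Solve f'(x) = 0:
  Factor: -3*x^2 - 6*x + 3 = -3*(x^2 + 2*x - 1); x^2 + 2*x - 1 = 0 has no rational roots; quadratic formula: x = (-2 ± √8)/2.
  ⇒ x = -sqrt(2) - 1 ≈ -2.4142, -1 + sqrt(2) ≈ 0.4142

f''(x) = -6*x - 6
Second-derivative test at each critical point:
  f''(-2.4142) = 8.4853 > 0 → local minimum
  f''(0.4142) = -8.4853 < 0 → local maximum

Critical points: x = -sqrt(2) - 1 ≈ -2.4142 (local minimum); x = -1 + sqrt(2) ≈ 0.4142 (local maximum)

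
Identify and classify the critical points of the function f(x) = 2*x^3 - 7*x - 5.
f'(x) = 6*x^2 - 7

Solve f'(x) = 0:
  6*x^2 - 7 = 0 has no rational roots; quadratic formula: x = (0 ± √168)/12.
  ⇒ x = -sqrt(42)/6 ≈ -1.0801, sqrt(42)/6 ≈ 1.0801

f''(x) = 12*x
Second-derivative test at each critical point:
  f''(-1.0801) = -12.9615 < 0 → local maximum
  f''(1.0801) = 12.9615 > 0 → local minimum

Critical points: x = -sqrt(42)/6 ≈ -1.0801 (local maximum); x = sqrt(42)/6 ≈ 1.0801 (local minimum)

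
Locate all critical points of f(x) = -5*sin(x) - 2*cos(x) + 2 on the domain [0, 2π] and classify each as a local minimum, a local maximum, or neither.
f'(x) = 2*sin(x) - 5*cos(x)

Solve f'(x) = 0 on [0, 2π]:
  f'(x) = 0 ⇔ -5*cos(x) = -2*sin(x) ⇔ tan(x) = 5/2, i.e. x = arctan(5/2) + nπ; keep the solutions lying in [0, 2π].
  ⇒ x = atan(5/2) ≈ 1.1903, atan(5/2) + pi ≈ 4.3319

f''(x) = 5*sin(x) + 2*cos(x)
Second-derivative test at each critical point:
  f''(1.1903) = 5.3852 > 0 → local minimum
  f''(4.3319) = -5.3852 < 0 → local maximum

Critical points: x = atan(5/2) ≈ 1.1903 (local minimum); x = atan(5/2) + pi ≈ 4.3319 (local maximum)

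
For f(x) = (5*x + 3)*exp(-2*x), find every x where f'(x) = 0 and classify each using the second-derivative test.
f'(x) = (-10*x - 1)*exp(-2*x)

Solve f'(x) = 0:
  f'(x) = (-10*x - 1)·exp(-2*x) and exp(-2*x) > 0 for every x, so f'(x) = 0 ⇔ -10*x - 1 = 0.
  -10*x - 1 = 0.
  ⇒ x = -1/10

f''(x) = 4*(5*x - 2)*exp(-2*x)
Second-derivative test at each critical point:
  f''(-1/10) = -12.2140 < 0 → local maximum

Critical points: x = -1/10 (local maximum)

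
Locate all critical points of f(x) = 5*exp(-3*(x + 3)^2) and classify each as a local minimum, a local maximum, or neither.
f'(x) = 30*(-x - 3)*exp(-3*(x + 3)^2)

Solve f'(x) = 0:
  f'(x) = (-30*x - 90)·exp(-3*(x + 3)^2) and exp(-3*(x + 3)^2) > 0 for every x, so f'(x) = 0 ⇔ -30*x - 90 = 0.
  Factor: -30*x - 90 = -30*(x + 3) = 0.
  ⇒ x = -3

f''(x) = 30*(6*(x + 3)^2 - 1)*exp(-3*(x + 3)^2)
Second-derivative test at each critical point:
  f''(-3) = -30 < 0 → local maximum

Critical points: x = -3 (local maximum)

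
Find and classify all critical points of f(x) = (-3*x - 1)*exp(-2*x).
f'(x) = (6*x - 1)*exp(-2*x)

Solve f'(x) = 0:
  f'(x) = (6*x - 1)·exp(-2*x) and exp(-2*x) > 0 for every x, so f'(x) = 0 ⇔ 6*x - 1 = 0.
  6*x - 1 = 0.
  ⇒ x = 1/6

f''(x) = 4*(2 - 3*x)*exp(-2*x)
Second-derivative test at each critical point:
  f''(1/6) = 4.2992 > 0 → local minimum

Critical points: x = 1/6 (local minimum)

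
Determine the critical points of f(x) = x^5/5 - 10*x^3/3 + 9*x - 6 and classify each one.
f'(x) = x^4 - 10*x^2 + 9

Solve f'(x) = 0:
  Factor: x^4 - 10*x^2 + 9 = (x - 3)*(x - 1)*(x + 1)*(x + 3) = 0.
  ⇒ x = -3, -1, 1, 3

f''(x) = 4*x*(x^2 - 5)
Second-derivative test at each critical point:
  f''(-3) = -48 < 0 → local maximum
  f''(-1) = 16 > 0 → local minimum
  f''(1) = -16 < 0 → local maximum
  f''(3) = 48 > 0 → local minimum

Critical points: x = -3 (local maximum); x = -1 (local minimum); x = 1 (local maximum); x = 3 (local minimum)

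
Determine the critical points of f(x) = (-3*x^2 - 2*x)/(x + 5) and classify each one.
f'(x) = (-3*x^2 - 30*x - 10)/(x^2 + 10*x + 25)

Solve f'(x) = 0:
  f'(x) = -(3*x^2 + 30*x + 10)/(x + 5)^2; the denominator is positive wherever f is defined, so f'(x) = 0 ⇔ -3*x^2 - 30*x - 10 = 0.
  3*x^2 + 30*x + 10 = 0 has no rational roots; quadratic formula: x = (-30 ± √780)/6.
  ⇒ x = -5 - sqrt(195)/3 ≈ -9.6547, -5 + sqrt(195)/3 ≈ -0.3453

f''(x) = -130/(x^3 + 15*x^2 + 75*x + 125)
Second-derivative test at each critical point:
  f''(-9.6547) = 1.2890 > 0 → local minimum
  f''(-0.3453) = -1.2890 < 0 → local maximum

Critical points: x = -5 - sqrt(195)/3 ≈ -9.6547 (local minimum); x = -5 + sqrt(195)/3 ≈ -0.3453 (local maximum)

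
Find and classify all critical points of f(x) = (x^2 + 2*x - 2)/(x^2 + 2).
f'(x) = 2*(-x^2 + 4*x + 2)/(x^4 + 4*x^2 + 4)

Solve f'(x) = 0:
  f'(x) = -2*(x^2 - 4*x - 2)/(x^2 + 2)^2; the denominator is positive wherever f is defined, so f'(x) = 0 ⇔ -2*x^2 + 8*x + 4 = 0.
  Factor: -2*x^2 + 8*x + 4 = -2*(x^2 - 4*x - 2); x^2 - 4*x - 2 = 0 has no rational roots; quadratic formula: x = (4 ± √24)/2.
  ⇒ x = 2 - sqrt(6) ≈ -0.4495, 2 + sqrt(6) ≈ 4.4495

f''(x) = 4*(x^3 - 6*x^2 - 6*x + 4)/(x^6 + 6*x^4 + 12*x^2 + 8)
Second-derivative test at each critical point:
  f''(-0.4495) = 2.0206 > 0 → local minimum
  f''(4.4495) = -0.0206 < 0 → local maximum

Critical points: x = 2 - sqrt(6) ≈ -0.4495 (local minimum); x = 2 + sqrt(6) ≈ 4.4495 (local maximum)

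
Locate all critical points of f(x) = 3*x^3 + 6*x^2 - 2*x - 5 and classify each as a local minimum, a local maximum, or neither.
f'(x) = 9*x^2 + 12*x - 2

Solve f'(x) = 0:
  9*x^2 + 12*x - 2 = 0 has no rational roots; quadratic formula: x = (-12 ± √216)/18.
  ⇒ x = -sqrt(6)/3 - 2/3 ≈ -1.4832, -2/3 + sqrt(6)/3 ≈ 0.1498

f''(x) = 18*x + 12
Second-derivative test at each critical point:
  f''(-1.4832) = -14.6969 < 0 → local maximum
  f''(0.1498) = 14.6969 > 0 → local minimum

Critical points: x = -sqrt(6)/3 - 2/3 ≈ -1.4832 (local maximum); x = -2/3 + sqrt(6)/3 ≈ 0.1498 (local minimum)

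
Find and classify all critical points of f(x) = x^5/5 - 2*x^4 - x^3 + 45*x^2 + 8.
f'(x) = x*(x^3 - 8*x^2 - 3*x + 90)

Solve f'(x) = 0:
  Factor: x^4 - 8*x^3 - 3*x^2 + 90*x = x*(x - 6)*(x - 5)*(x + 3) = 0.
  ⇒ x = -3, 0, 5, 6

f''(x) = 4*x^3 - 24*x^2 - 6*x + 90
Second-derivative test at each critical point:
  f''(-3) = -216 < 0 → local maximum
  f''(0) = 90 > 0 → local minimum
  f''(5) = -40 < 0 → local maximum
  f''(6) = 54 > 0 → local minimum

Critical points: x = -3 (local maximum); x = 0 (local minimum); x = 5 (local maximum); x = 6 (local minimum)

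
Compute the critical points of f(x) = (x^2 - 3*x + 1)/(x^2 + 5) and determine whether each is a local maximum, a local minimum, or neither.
f'(x) = (3*x^2 + 8*x - 15)/(x^4 + 10*x^2 + 25)

Solve f'(x) = 0:
  f'(x) = (3*x^2 + 8*x - 15)/(x^2 + 5)^2; the denominator is positive wherever f is defined, so f'(x) = 0 ⇔ 3*x^2 + 8*x - 15 = 0.
  3*x^2 + 8*x - 15 = 0 has no rational roots; quadratic formula: x = (-8 ± √244)/6.
  ⇒ x = -sqrt(61)/3 - 4/3 ≈ -3.9367, -4/3 + sqrt(61)/3 ≈ 1.2701

f''(x) = 2*(-3*x^3 - 12*x^2 + 45*x + 20)/(x^6 + 15*x^4 + 75*x^2 + 125)
Second-derivative test at each critical point:
  f''(-3.9367) = -0.0372 < 0 → local maximum
  f''(1.2701) = 0.3572 > 0 → local minimum

Critical points: x = -sqrt(61)/3 - 4/3 ≈ -3.9367 (local maximum); x = -4/3 + sqrt(61)/3 ≈ 1.2701 (local minimum)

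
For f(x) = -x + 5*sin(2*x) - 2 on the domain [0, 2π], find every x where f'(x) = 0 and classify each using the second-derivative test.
f'(x) = 10*cos(2*x) - 1

Solve f'(x) = 0 on [0, 2π]:
  f'(x) = 0 ⇔ cos(2*x) = 1/10, i.e. 2*x = ±arccos(1/10) + 2nπ; keep the solutions lying in [0, 2π].
  ⇒ x = acos(1/10)/2 ≈ 0.7353, pi - acos(1/10)/2 ≈ 2.4063, acos(1/10)/2 + pi ≈ 3.8769, -acos(1/10)/2 + 2*pi ≈ 5.5479

f''(x) = -20*sin(2*x)
Second-derivative test at each critical point:
  f''(0.7353) = -19.8997 < 0 → local maximum
  f''(2.4063) = 19.8997 > 0 → local minimum
  f''(3.8769) = -19.8997 < 0 → local maximum
  f''(5.5479) = 19.8997 > 0 → local minimum

Critical points: x = acos(1/10)/2 ≈ 0.7353 (local maximum); x = pi - acos(1/10)/2 ≈ 2.4063 (local minimum); x = acos(1/10)/2 + pi ≈ 3.8769 (local maximum); x = -acos(1/10)/2 + 2*pi ≈ 5.5479 (local minimum)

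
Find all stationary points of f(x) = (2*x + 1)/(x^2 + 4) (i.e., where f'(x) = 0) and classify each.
f'(x) = 2*(-x^2 - x + 4)/(x^4 + 8*x^2 + 16)

Solve f'(x) = 0:
  f'(x) = -2*(x^2 + x - 4)/(x^2 + 4)^2; the denominator is positive wherever f is defined, so f'(x) = 0 ⇔ -2*x^2 - 2*x + 8 = 0.
  Factor: -2*x^2 - 2*x + 8 = -2*(x^2 + x - 4); x^2 + x - 4 = 0 has no rational roots; quadratic formula: x = (-1 ± √17)/2.
  ⇒ x = -sqrt(17)/2 - 1/2 ≈ -2.5616, -1/2 + sqrt(17)/2 ≈ 1.5616

f''(x) = 2*(4*x^2*(2*x + 1) - (6*x + 1)*(x^2 + 4))/(x^2 + 4)^3
Second-derivative test at each critical point:
  f''(-2.5616) = 0.0739 > 0 → local minimum
  f''(1.5616) = -0.1989 < 0 → local maximum

Critical points: x = -sqrt(17)/2 - 1/2 ≈ -2.5616 (local minimum); x = -1/2 + sqrt(17)/2 ≈ 1.5616 (local maximum)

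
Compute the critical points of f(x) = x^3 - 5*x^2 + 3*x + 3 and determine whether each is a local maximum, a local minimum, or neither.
f'(x) = 3*x^2 - 10*x + 3

Solve f'(x) = 0:
  Factor: 3*x^2 - 10*x + 3 = (x - 3)*(3*x - 1) = 0.
  ⇒ x = 1/3, 3

f''(x) = 6*x - 10
Second-derivative test at each critical point:
  f''(1/3) = -8 < 0 → local maximum
  f''(3) = 8 > 0 → local minimum

Critical points: x = 1/3 (local maximum); x = 3 (local minimum)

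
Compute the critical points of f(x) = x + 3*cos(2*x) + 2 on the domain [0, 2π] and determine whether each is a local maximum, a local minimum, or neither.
f'(x) = 1 - 6*sin(2*x)

Solve f'(x) = 0 on [0, 2π]:
  f'(x) = 0 ⇔ sin(2*x) = 1/6, i.e. 2*x = arcsin(1/6) + 2nπ or 2*x = π − arcsin(1/6) + 2nπ; keep the solutions lying in [0, 2π].
  ⇒ x = asin(1/6)/2 ≈ 0.0837, -asin(1/6)/2 + pi/2 ≈ 1.4871, asin(1/6)/2 + pi ≈ 3.2253, -asin(1/6)/2 + 3*pi/2 ≈ 4.6287

f''(x) = -12*cos(2*x)
Second-derivative test at each critical point:
  f''(0.0837) = -11.8322 < 0 → local maximum
  f''(1.4871) = 11.8322 > 0 → local minimum
  f''(3.2253) = -11.8322 < 0 → local maximum
  f''(4.6287) = 11.8322 > 0 → local minimum

Critical points: x = asin(1/6)/2 ≈ 0.0837 (local maximum); x = -asin(1/6)/2 + pi/2 ≈ 1.4871 (local minimum); x = asin(1/6)/2 + pi ≈ 3.2253 (local maximum); x = -asin(1/6)/2 + 3*pi/2 ≈ 4.6287 (local minimum)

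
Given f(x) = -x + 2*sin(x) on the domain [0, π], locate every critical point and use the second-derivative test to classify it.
f'(x) = 2*cos(x) - 1

Solve f'(x) = 0 on [0, π]:
  f'(x) = 0 ⇔ cos(x) = 1/2, i.e. x = ±arccos(1/2) + 2nπ; keep the solutions lying in [0, π].
  ⇒ x = pi/3 ≈ 1.0472

f''(x) = -2*sin(x)
Second-derivative test at each critical point:
  f''(1.0472) = -1.7321 < 0 → local maximum

Critical points: x = pi/3 ≈ 1.0472 (local maximum)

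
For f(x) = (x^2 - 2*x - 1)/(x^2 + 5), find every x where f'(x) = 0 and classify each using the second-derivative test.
f'(x) = 2*(x^2 + 6*x - 5)/(x^4 + 10*x^2 + 25)

Solve f'(x) = 0:
  f'(x) = 2*(x^2 + 6*x - 5)/(x^2 + 5)^2; the denominator is positive wherever f is defined, so f'(x) = 0 ⇔ 2*x^2 + 12*x - 10 = 0.
  Factor: 2*x^2 + 12*x - 10 = 2*(x^2 + 6*x - 5); x^2 + 6*x - 5 = 0 has no rational roots; quadratic formula: x = (-6 ± √56)/2.
  ⇒ x = -sqrt(14) - 3 ≈ -6.7417, -3 + sqrt(14) ≈ 0.7417

f''(x) = 4*(-x^3 - 9*x^2 + 15*x + 15)/(x^6 + 15*x^4 + 75*x^2 + 125)
Second-derivative test at each critical point:
  f''(-6.7417) = -0.0059 < 0 → local maximum
  f''(0.7417) = 0.4859 > 0 → local minimum

Critical points: x = -sqrt(14) - 3 ≈ -6.7417 (local maximum); x = -3 + sqrt(14) ≈ 0.7417 (local minimum)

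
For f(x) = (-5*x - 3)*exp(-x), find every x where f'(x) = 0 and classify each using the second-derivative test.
f'(x) = (5*x - 2)*exp(-x)

Solve f'(x) = 0:
  f'(x) = (5*x - 2)·exp(-x) and exp(-x) > 0 for every x, so f'(x) = 0 ⇔ 5*x - 2 = 0.
  5*x - 2 = 0.
  ⇒ x = 2/5

f''(x) = (7 - 5*x)*exp(-x)
Second-derivative test at each critical point:
  f''(2/5) = 3.3516 > 0 → local minimum

Critical points: x = 2/5 (local minimum)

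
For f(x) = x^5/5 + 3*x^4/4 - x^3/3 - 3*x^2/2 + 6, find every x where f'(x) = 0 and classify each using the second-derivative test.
f'(x) = x*(x^3 + 3*x^2 - x - 3)

Solve f'(x) = 0:
  Factor: x^4 + 3*x^3 - x^2 - 3*x = x*(x - 1)*(x + 1)*(x + 3) = 0.
  ⇒ x = -3, -1, 0, 1

f''(x) = 4*x^3 + 9*x^2 - 2*x - 3
Second-derivative test at each critical point:
  f''(-3) = -24 < 0 → local maximum
  f''(-1) = 4 > 0 → local minimum
  f''(0) = -3 < 0 → local maximum
  f''(1) = 8 > 0 → local minimum

Critical points: x = -3 (local maximum); x = -1 (local minimum); x = 0 (local maximum); x = 1 (local minimum)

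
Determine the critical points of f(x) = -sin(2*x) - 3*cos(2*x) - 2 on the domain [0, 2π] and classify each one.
f'(x) = 6*sin(2*x) - 2*cos(2*x)

Solve f'(x) = 0 on [0, 2π]:
  f'(x) = 0 ⇔ -cos(2*x) = -3*sin(2*x) ⇔ tan(2*x) = 1/3, i.e. 2*x = arctan(1/3) + nπ; keep the solutions lying in [0, 2π].
  ⇒ x = atan(1/3)/2 ≈ 0.1609, atan(1/3)/2 + pi/2 ≈ 1.7317, atan(1/3)/2 + pi ≈ 3.3025, atan(1/3)/2 + 3*pi/2 ≈ 4.8733

f''(x) = 4*sin(2*x) + 12*cos(2*x)
Second-derivative test at each critical point:
  f''(0.1609) = 12.6491 > 0 → local minimum
  f''(1.7317) = -12.6491 < 0 → local maximum
  f''(3.3025) = 12.6491 > 0 → local minimum
  f''(4.8733) = -12.6491 < 0 → local maximum

Critical points: x = atan(1/3)/2 ≈ 0.1609 (local minimum); x = atan(1/3)/2 + pi/2 ≈ 1.7317 (local maximum); x = atan(1/3)/2 + pi ≈ 3.3025 (local minimum); x = atan(1/3)/2 + 3*pi/2 ≈ 4.8733 (local maximum)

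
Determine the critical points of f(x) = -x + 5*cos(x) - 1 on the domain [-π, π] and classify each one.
f'(x) = -5*sin(x) - 1

Solve f'(x) = 0 on [-π, π]:
  f'(x) = 0 ⇔ sin(x) = -1/5, i.e. x = arcsin(-1/5) + 2nπ or x = π − arcsin(-1/5) + 2nπ; keep the solutions lying in [-π, π].
  ⇒ x = -pi + asin(1/5) ≈ -2.9402, -asin(1/5) ≈ -0.2014

f''(x) = -5*cos(x)
Second-derivative test at each critical point:
  f''(-2.9402) = 4.8990 > 0 → local minimum
  f''(-0.2014) = -4.8990 < 0 → local maximum

Critical points: x = -pi + asin(1/5) ≈ -2.9402 (local minimum); x = -asin(1/5) ≈ -0.2014 (local maximum)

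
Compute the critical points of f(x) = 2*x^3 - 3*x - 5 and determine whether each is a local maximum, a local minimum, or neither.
f'(x) = 6*x^2 - 3

Solve f'(x) = 0:
  Factor: 6*x^2 - 3 = 3*(2*x^2 - 1); 2*x^2 - 1 = 0 has no rational roots; quadratic formula: x = (0 ± √8)/4.
  ⇒ x = -sqrt(2)/2 ≈ -0.7071, sqrt(2)/2 ≈ 0.7071

f''(x) = 12*x
Second-derivative test at each critical point:
  f''(-0.7071) = -8.4853 < 0 → local maximum
  f''(0.7071) = 8.4853 > 0 → local minimum

Critical points: x = -sqrt(2)/2 ≈ -0.7071 (local maximum); x = sqrt(2)/2 ≈ 0.7071 (local minimum)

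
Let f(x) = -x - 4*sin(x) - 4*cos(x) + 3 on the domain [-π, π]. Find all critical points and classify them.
f'(x) = -4*sqrt(2)*cos(x + pi/4) - 1

Solve f'(x) = 0 on [-π, π]:
  f'(x) = 0 ⇔ 4*sin(x) - 4*cos(x) = 1. Write the left side as R·cos(x + φ) with R = √((-4)² + (-4)²) = 4*sqrt(2), cos φ = -sqrt(2)/2, sin φ = -sqrt(2)/2; then cos(x + φ) = sqrt(2)/8. Solve for x and keep the solutions lying in [-π, π].
  ⇒ x = -pi + atan((1 - sqrt(31))/(-sqrt(31) - 1)) ≈ -2.5339, atan((1 + sqrt(31))/(-1 + sqrt(31))) ≈ 0.9631

f''(x) = 4*sqrt(2)*sin(x + pi/4)
Second-derivative test at each critical point:
  f''(-2.5339) = -5.5678 < 0 → local maximum
  f''(0.9631) = 5.5678 > 0 → local minimum

Critical points: x = -pi + atan((1 - sqrt(31))/(-sqrt(31) - 1)) ≈ -2.5339 (local maximum); x = atan((1 + sqrt(31))/(-1 + sqrt(31))) ≈ 0.9631 (local minimum)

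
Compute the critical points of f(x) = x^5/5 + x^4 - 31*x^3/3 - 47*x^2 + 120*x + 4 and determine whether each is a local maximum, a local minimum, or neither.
f'(x) = x^4 + 4*x^3 - 31*x^2 - 94*x + 120

Solve f'(x) = 0:
  Factor: x^4 + 4*x^3 - 31*x^2 - 94*x + 120 = (x - 5)*(x - 1)*(x + 4)*(x + 6) = 0.
  ⇒ x = -6, -4, 1, 5

f''(x) = 4*x^3 + 12*x^2 - 62*x - 94
Second-derivative test at each critical point:
  f''(-6) = -154 < 0 → local maximum
  f''(-4) = 90 > 0 → local minimum
  f''(1) = -140 < 0 → local maximum
  f''(5) = 396 > 0 → local minimum

Critical points: x = -6 (local maximum); x = -4 (local minimum); x = 1 (local maximum); x = 5 (local minimum)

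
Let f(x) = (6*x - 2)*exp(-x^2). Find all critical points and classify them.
f'(x) = 2*(-2*x*(3*x - 1) + 3)*exp(-x^2)

Solve f'(x) = 0:
  f'(x) = (-12*x^2 + 4*x + 6)·exp(-x^2) and exp(-x^2) > 0 for every x, so f'(x) = 0 ⇔ -12*x^2 + 4*x + 6 = 0.
  Factor: -12*x^2 + 4*x + 6 = -2*(6*x^2 - 2*x - 3); 6*x^2 - 2*x - 3 = 0 has no rational roots; quadratic formula: x = (2 ± √76)/12.
  ⇒ x = 1/6 - sqrt(19)/6 ≈ -0.5598, 1/6 + sqrt(19)/6 ≈ 0.8931

f''(x) = 4*(2*x^2*(3*x - 1) - 9*x + 1)*exp(-x^2)
Second-derivative test at each critical point:
  f''(-0.5598) = 12.7447 > 0 → local minimum
  f''(0.8931) = -7.8522 < 0 → local maximum

Critical points: x = 1/6 - sqrt(19)/6 ≈ -0.5598 (local minimum); x = 1/6 + sqrt(19)/6 ≈ 0.8931 (local maximum)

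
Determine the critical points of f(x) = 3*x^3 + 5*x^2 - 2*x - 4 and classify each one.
f'(x) = 9*x^2 + 10*x - 2

Solve f'(x) = 0:
  9*x^2 + 10*x - 2 = 0 has no rational roots; quadratic formula: x = (-10 ± √172)/18.
  ⇒ x = -sqrt(43)/9 - 5/9 ≈ -1.2842, -5/9 + sqrt(43)/9 ≈ 0.1730

f''(x) = 18*x + 10
Second-derivative test at each critical point:
  f''(-1.2842) = -13.1149 < 0 → local maximum
  f''(0.1730) = 13.1149 > 0 → local minimum

Critical points: x = -sqrt(43)/9 - 5/9 ≈ -1.2842 (local maximum); x = -5/9 + sqrt(43)/9 ≈ 0.1730 (local minimum)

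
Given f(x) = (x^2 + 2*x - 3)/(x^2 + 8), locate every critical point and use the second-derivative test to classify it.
f'(x) = 2*(-x^2 + 11*x + 8)/(x^4 + 16*x^2 + 64)

Solve f'(x) = 0:
  f'(x) = -2*(x^2 - 11*x - 8)/(x^2 + 8)^2; the denominator is positive wherever f is defined, so f'(x) = 0 ⇔ -2*x^2 + 22*x + 16 = 0.
  Factor: -2*x^2 + 22*x + 16 = -2*(x^2 - 11*x - 8); x^2 - 11*x - 8 = 0 has no rational roots; quadratic formula: x = (11 ± √153)/2.
  ⇒ x = 11/2 - 3*sqrt(17)/2 ≈ -0.6847, 11/2 + 3*sqrt(17)/2 ≈ 11.6847

f''(x) = 2*(2*x^3 - 33*x^2 - 48*x + 88)/(x^6 + 24*x^4 + 192*x^2 + 512)
Second-derivative test at each critical point:
  f''(-0.6847) = 0.3449 > 0 → local minimum
  f''(11.6847) = -0.0012 < 0 → local maximum

Critical points: x = 11/2 - 3*sqrt(17)/2 ≈ -0.6847 (local minimum); x = 11/2 + 3*sqrt(17)/2 ≈ 11.6847 (local maximum)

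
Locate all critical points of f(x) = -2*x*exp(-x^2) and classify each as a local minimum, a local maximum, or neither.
f'(x) = 2*(2*x^2 - 1)*exp(-x^2)

Solve f'(x) = 0:
  f'(x) = (4*x^2 - 2)·exp(-x^2) and exp(-x^2) > 0 for every x, so f'(x) = 0 ⇔ 4*x^2 - 2 = 0.
  Factor: 4*x^2 - 2 = 2*(2*x^2 - 1); 2*x^2 - 1 = 0 has no rational roots; quadratic formula: x = (0 ± √8)/4.
  ⇒ x = -sqrt(2)/2 ≈ -0.7071, sqrt(2)/2 ≈ 0.7071

f''(x) = (-8*x^3 + 12*x)*exp(-x^2)
Second-derivative test at each critical point:
  f''(-0.7071) = -3.4311 < 0 → local maximum
  f''(0.7071) = 3.4311 > 0 → local minimum

Critical points: x = -sqrt(2)/2 ≈ -0.7071 (local maximum); x = sqrt(2)/2 ≈ 0.7071 (local minimum)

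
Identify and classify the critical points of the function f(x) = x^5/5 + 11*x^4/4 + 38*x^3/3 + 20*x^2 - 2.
f'(x) = x*(x^3 + 11*x^2 + 38*x + 40)

Solve f'(x) = 0:
  Factor: x^4 + 11*x^3 + 38*x^2 + 40*x = x*(x + 2)*(x + 4)*(x + 5) = 0.
  ⇒ x = -5, -4, -2, 0

f''(x) = 4*x^3 + 33*x^2 + 76*x + 40
Second-derivative test at each critical point:
  f''(-5) = -15 < 0 → local maximum
  f''(-4) = 8 > 0 → local minimum
  f''(-2) = -12 < 0 → local maximum
  f''(0) = 40 > 0 → local minimum

Critical points: x = -5 (local maximum); x = -4 (local minimum); x = -2 (local maximum); x = 0 (local minimum)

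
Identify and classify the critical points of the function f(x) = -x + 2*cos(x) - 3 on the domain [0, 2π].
f'(x) = -2*sin(x) - 1

Solve f'(x) = 0 on [0, 2π]:
  f'(x) = 0 ⇔ sin(x) = -1/2, i.e. x = arcsin(-1/2) + 2nπ or x = π − arcsin(-1/2) + 2nπ; keep the solutions lying in [0, 2π].
  ⇒ x = 7*pi/6 ≈ 3.6652, 11*pi/6 ≈ 5.7596

f''(x) = -2*cos(x)
Second-derivative test at each critical point:
  f''(3.6652) = 1.7321 > 0 → local minimum
  f''(5.7596) = -1.7321 < 0 → local maximum

Critical points: x = 7*pi/6 ≈ 3.6652 (local minimum); x = 11*pi/6 ≈ 5.7596 (local maximum)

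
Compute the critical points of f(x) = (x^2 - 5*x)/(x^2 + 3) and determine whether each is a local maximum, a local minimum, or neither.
f'(x) = (5*x^2 + 6*x - 15)/(x^4 + 6*x^2 + 9)

Solve f'(x) = 0:
  f'(x) = (5*x^2 + 6*x - 15)/(x^2 + 3)^2; the denominator is positive wherever f is defined, so f'(x) = 0 ⇔ 5*x^2 + 6*x - 15 = 0.
  5*x^2 + 6*x - 15 = 0 has no rational roots; quadratic formula: x = (-6 ± √336)/10.
  ⇒ x = -2*sqrt(21)/5 - 3/5 ≈ -2.4330, -3/5 + 2*sqrt(21)/5 ≈ 1.2330

f''(x) = 2*(-5*x^3 - 9*x^2 + 45*x + 9)/(x^6 + 9*x^4 + 27*x^2 + 27)
Second-derivative test at each critical point:
  f''(-2.4330) = -0.2304 < 0 → local maximum
  f''(1.2330) = 0.8971 > 0 → local minimum

Critical points: x = -2*sqrt(21)/5 - 3/5 ≈ -2.4330 (local maximum); x = -3/5 + 2*sqrt(21)/5 ≈ 1.2330 (local minimum)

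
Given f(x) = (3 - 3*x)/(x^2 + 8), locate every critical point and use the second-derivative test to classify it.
f'(x) = 3*(-x^2 + 2*x*(x - 1) - 8)/(x^2 + 8)^2

Solve f'(x) = 0:
  f'(x) = 3*(x - 4)*(x + 2)/(x^2 + 8)^2; the denominator is positive wherever f is defined, so f'(x) = 0 ⇔ 3*x^2 - 6*x - 24 = 0.
  Factor: 3*x^2 - 6*x - 24 = 3*(x - 4)*(x + 2) = 0.
  ⇒ x = -2, 4

f''(x) = 6*(4*x^2*(1 - x) + (3*x - 1)*(x^2 + 8))/(x^2 + 8)^3
Second-derivative test at each critical point:
  f''(-2) = -1/8 < 0 → local maximum
  f''(4) = 1/32 > 0 → local minimum

Critical points: x = -2 (local maximum); x = 4 (local minimum)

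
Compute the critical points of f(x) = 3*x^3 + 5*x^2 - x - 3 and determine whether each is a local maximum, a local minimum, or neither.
f'(x) = 9*x^2 + 10*x - 1

Solve f'(x) = 0:
  9*x^2 + 10*x - 1 = 0 has no rational roots; quadratic formula: x = (-10 ± √136)/18.
  ⇒ x = -sqrt(34)/9 - 5/9 ≈ -1.2034, -5/9 + sqrt(34)/9 ≈ 0.0923

f''(x) = 18*x + 10
Second-derivative test at each critical point:
  f''(-1.2034) = -11.6619 < 0 → local maximum
  f''(0.0923) = 11.6619 > 0 → local minimum

Critical points: x = -sqrt(34)/9 - 5/9 ≈ -1.2034 (local maximum); x = -5/9 + sqrt(34)/9 ≈ 0.0923 (local minimum)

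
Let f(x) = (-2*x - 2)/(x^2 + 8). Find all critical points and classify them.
f'(x) = 2*(-x^2 + 2*x*(x + 1) - 8)/(x^2 + 8)^2

Solve f'(x) = 0:
  f'(x) = 2*(x - 2)*(x + 4)/(x^2 + 8)^2; the denominator is positive wherever f is defined, so f'(x) = 0 ⇔ 2*x^2 + 4*x - 16 = 0.
  Factor: 2*x^2 + 4*x - 16 = 2*(x - 2)*(x + 4) = 0.
  ⇒ x = -4, 2

f''(x) = 4*(-4*x^2*(x + 1) + (3*x + 1)*(x^2 + 8))/(x^2 + 8)^3
Second-derivative test at each critical point:
  f''(-4) = -1/48 < 0 → local maximum
  f''(2) = 1/12 > 0 → local minimum

Critical points: x = -4 (local maximum); x = 2 (local minimum)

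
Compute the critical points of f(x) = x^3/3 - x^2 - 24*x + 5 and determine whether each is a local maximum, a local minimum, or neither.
f'(x) = x^2 - 2*x - 24

Solve f'(x) = 0:
  Factor: x^2 - 2*x - 24 = (x - 6)*(x + 4) = 0.
  ⇒ x = -4, 6

f''(x) = 2*x - 2
Second-derivative test at each critical point:
  f''(-4) = -10 < 0 → local maximum
  f''(6) = 10 > 0 → local minimum

Critical points: x = -4 (local maximum); x = 6 (local minimum)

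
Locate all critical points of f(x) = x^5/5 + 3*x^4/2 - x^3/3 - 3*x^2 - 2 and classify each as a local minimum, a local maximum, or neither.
f'(x) = x*(x^3 + 6*x^2 - x - 6)

Solve f'(x) = 0:
  Factor: x^4 + 6*x^3 - x^2 - 6*x = x*(x - 1)*(x + 1)*(x + 6) = 0.
  ⇒ x = -6, -1, 0, 1

f''(x) = 4*x^3 + 18*x^2 - 2*x - 6
Second-derivative test at each critical point:
  f''(-6) = -210 < 0 → local maximum
  f''(-1) = 10 > 0 → local minimum
  f''(0) = -6 < 0 → local maximum
  f''(1) = 14 > 0 → local minimum

Critical points: x = -6 (local maximum); x = -1 (local minimum); x = 0 (local maximum); x = 1 (local minimum)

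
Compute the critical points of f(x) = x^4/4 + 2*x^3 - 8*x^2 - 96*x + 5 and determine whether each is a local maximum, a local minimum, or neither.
f'(x) = x^3 + 6*x^2 - 16*x - 96

Solve f'(x) = 0:
  Factor: x^3 + 6*x^2 - 16*x - 96 = (x - 4)*(x + 4)*(x + 6) = 0.
  ⇒ x = -6, -4, 4

f''(x) = 3*x^2 + 12*x - 16
Second-derivative test at each critical point:
  f''(-6) = 20 > 0 → local minimum
  f''(-4) = -16 < 0 → local maximum
  f''(4) = 80 > 0 → local minimum

Critical points: x = -6 (local minimum); x = -4 (local maximum); x = 4 (local minimum)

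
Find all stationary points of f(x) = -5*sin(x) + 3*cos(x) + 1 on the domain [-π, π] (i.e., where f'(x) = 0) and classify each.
f'(x) = -3*sin(x) - 5*cos(x)

Solve f'(x) = 0 on [-π, π]:
  f'(x) = 0 ⇔ -5*cos(x) = 3*sin(x) ⇔ tan(x) = -5/3, i.e. x = arctan(-5/3) + nπ; keep the solutions lying in [-π, π].
  ⇒ x = -atan(5/3) ≈ -1.0304, pi - atan(5/3) ≈ 2.1112

f''(x) = 5*sin(x) - 3*cos(x)
Second-derivative test at each critical point:
  f''(-1.0304) = -5.8310 < 0 → local maximum
  f''(2.1112) = 5.8310 > 0 → local minimum

Critical points: x = -atan(5/3) ≈ -1.0304 (local maximum); x = pi - atan(5/3) ≈ 2.1112 (local minimum)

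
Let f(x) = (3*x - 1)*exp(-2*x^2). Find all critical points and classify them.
f'(x) = (-4*x*(3*x - 1) + 3)*exp(-2*x^2)

Solve f'(x) = 0:
  f'(x) = (-12*x^2 + 4*x + 3)·exp(-2*x^2) and exp(-2*x^2) > 0 for every x, so f'(x) = 0 ⇔ -12*x^2 + 4*x + 3 = 0.
  12*x^2 - 4*x - 3 = 0 has no rational roots; quadratic formula: x = (4 ± √160)/24.
  ⇒ x = 1/6 - sqrt(10)/6 ≈ -0.3604, 1/6 + sqrt(10)/6 ≈ 0.6937

f''(x) = 4*(4*x^2*(3*x - 1) - 9*x + 1)*exp(-2*x^2)
Second-derivative test at each critical point:
  f''(-0.3604) = 9.7556 > 0 → local minimum
  f''(0.6937) = -4.8313 < 0 → local maximum

Critical points: x = 1/6 - sqrt(10)/6 ≈ -0.3604 (local minimum); x = 1/6 + sqrt(10)/6 ≈ 0.6937 (local maximum)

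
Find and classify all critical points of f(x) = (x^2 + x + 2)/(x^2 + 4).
f'(x) = (-x^2 + 4*x + 4)/(x^4 + 8*x^2 + 16)

Solve f'(x) = 0:
  f'(x) = -(x^2 - 4*x - 4)/(x^2 + 4)^2; the denominator is positive wherever f is defined, so f'(x) = 0 ⇔ -x^2 + 4*x + 4 = 0.
  x^2 - 4*x - 4 = 0 has no rational roots; quadratic formula: x = (4 ± √32)/2.
  ⇒ x = 2 - 2*sqrt(2) ≈ -0.8284, 2 + 2*sqrt(2) ≈ 4.8284

f''(x) = 2*(x^3 - 6*x^2 - 12*x + 8)/(x^6 + 12*x^4 + 48*x^2 + 64)
Second-derivative test at each critical point:
  f''(-0.8284) = 0.2576 > 0 → local minimum
  f''(4.8284) = -0.0076 < 0 → local maximum

Critical points: x = 2 - 2*sqrt(2) ≈ -0.8284 (local minimum); x = 2 + 2*sqrt(2) ≈ 4.8284 (local maximum)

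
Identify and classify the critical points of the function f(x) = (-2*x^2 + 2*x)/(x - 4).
f'(x) = 2*(-x^2 + 8*x - 4)/(x^2 - 8*x + 16)

Solve f'(x) = 0:
  f'(x) = -2*(x^2 - 8*x + 4)/(x - 4)^2; the denominator is positive wherever f is defined, so f'(x) = 0 ⇔ -2*x^2 + 16*x - 8 = 0.
  Factor: -2*x^2 + 16*x - 8 = -2*(x^2 - 8*x + 4); x^2 - 8*x + 4 = 0 has no rational roots; quadratic formula: x = (8 ± √48)/2.
  ⇒ x = 4 - 2*sqrt(3) ≈ 0.5359, 2*sqrt(3) + 4 ≈ 7.4641

f''(x) = -48/(x^3 - 12*x^2 + 48*x - 64)
Second-derivative test at each critical point:
  f''(0.5359) = 1.1547 > 0 → local minimum
  f''(7.4641) = -1.1547 < 0 → local maximum

Critical points: x = 4 - 2*sqrt(3) ≈ 0.5359 (local minimum); x = 2*sqrt(3) + 4 ≈ 7.4641 (local maximum)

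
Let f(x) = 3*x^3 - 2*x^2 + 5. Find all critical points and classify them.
f'(x) = x*(9*x - 4)

Solve f'(x) = 0:
  Factor: 9*x^2 - 4*x = x*(9*x - 4) = 0.
  ⇒ x = 0, 4/9

f''(x) = 18*x - 4
Second-derivative test at each critical point:
  f''(0) = -4 < 0 → local maximum
  f''(4/9) = 4 > 0 → local minimum

Critical points: x = 0 (local maximum); x = 4/9 (local minimum)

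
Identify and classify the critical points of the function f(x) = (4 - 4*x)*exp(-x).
f'(x) = 4*(x - 2)*exp(-x)

Solve f'(x) = 0:
  f'(x) = (4*x - 8)·exp(-x) and exp(-x) > 0 for every x, so f'(x) = 0 ⇔ 4*x - 8 = 0.
  Factor: 4*x - 8 = 4*(x - 2) = 0.
  ⇒ x = 2

f''(x) = 4*(3 - x)*exp(-x)
Second-derivative test at each critical point:
  f''(2) = 0.5413 > 0 → local minimum

Critical points: x = 2 (local minimum)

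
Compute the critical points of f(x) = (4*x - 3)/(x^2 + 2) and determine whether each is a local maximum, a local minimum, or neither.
f'(x) = 2*(-2*x^2 + 3*x + 4)/(x^4 + 4*x^2 + 4)

Solve f'(x) = 0:
  f'(x) = -2*(2*x^2 - 3*x - 4)/(x^2 + 2)^2; the denominator is positive wherever f is defined, so f'(x) = 0 ⇔ -4*x^2 + 6*x + 8 = 0.
  Factor: -4*x^2 + 6*x + 8 = -2*(2*x^2 - 3*x - 4); 2*x^2 - 3*x - 4 = 0 has no rational roots; quadratic formula: x = (3 ± √41)/4.
  ⇒ x = 3/4 - sqrt(41)/4 ≈ -0.8508, 3/4 + sqrt(41)/4 ≈ 2.3508

f''(x) = 2*(4*x^2*(4*x - 3) + 3*(1 - 4*x)*(x^2 + 2))/(x^2 + 2)^3
Second-derivative test at each critical point:
  f''(-0.8508) = 1.7261 > 0 → local minimum
  f''(2.3508) = -0.2261 < 0 → local maximum

Critical points: x = 3/4 - sqrt(41)/4 ≈ -0.8508 (local minimum); x = 3/4 + sqrt(41)/4 ≈ 2.3508 (local maximum)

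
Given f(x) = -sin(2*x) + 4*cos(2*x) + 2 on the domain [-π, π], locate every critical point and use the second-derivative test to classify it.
f'(x) = -8*sin(2*x) - 2*cos(2*x)

Solve f'(x) = 0 on [-π, π]:
  f'(x) = 0 ⇔ -cos(2*x) = 4*sin(2*x) ⇔ tan(2*x) = -1/4, i.e. 2*x = arctan(-1/4) + nπ; keep the solutions lying in [-π, π].
  ⇒ x = -pi/2 - atan(1/4)/2 ≈ -1.6933, -atan(1/4)/2 ≈ -0.1225, -atan(1/4)/2 + pi/2 ≈ 1.4483, pi - atan(1/4)/2 ≈ 3.0191

f''(x) = 4*sin(2*x) - 16*cos(2*x)
Second-derivative test at each critical point:
  f''(-1.6933) = 16.4924 > 0 → local minimum
  f''(-0.1225) = -16.4924 < 0 → local maximum
  f''(1.4483) = 16.4924 > 0 → local minimum
  f''(3.0191) = -16.4924 < 0 → local maximum

Critical points: x = -pi/2 - atan(1/4)/2 ≈ -1.6933 (local minimum); x = -atan(1/4)/2 ≈ -0.1225 (local maximum); x = -atan(1/4)/2 + pi/2 ≈ 1.4483 (local minimum); x = pi - atan(1/4)/2 ≈ 3.0191 (local maximum)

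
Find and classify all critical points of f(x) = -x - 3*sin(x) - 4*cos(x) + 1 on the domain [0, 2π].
f'(x) = 4*sin(x) - 3*cos(x) - 1

Solve f'(x) = 0 on [0, 2π]:
  f'(x) = 0 ⇔ 4*sin(x) - 3*cos(x) = 1. Write the left side as R·cos(x + φ) with R = √((-3)² + (-4)²) = 5, cos φ = -3/5, sin φ = -4/5; then cos(x + φ) = 1/5. Solve for x and keep the solutions lying in [0, 2π].
  ⇒ x = atan((4 + 6*sqrt(6))/(-3 + 8*sqrt(6))) ≈ 0.8449, atan((4 - 6*sqrt(6))/(-8*sqrt(6) - 3)) + pi ≈ 3.5837

f''(x) = 3*sin(x) + 4*cos(x)
Second-derivative test at each critical point:
  f''(0.8449) = 4.8990 > 0 → local minimum
  f''(3.5837) = -4.8990 < 0 → local maximum

Critical points: x = atan((4 + 6*sqrt(6))/(-3 + 8*sqrt(6))) ≈ 0.8449 (local minimum); x = atan((4 - 6*sqrt(6))/(-8*sqrt(6) - 3)) + pi ≈ 3.5837 (local maximum)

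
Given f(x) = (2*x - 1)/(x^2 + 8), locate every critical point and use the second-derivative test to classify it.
f'(x) = 2*(-x^2 + x + 8)/(x^4 + 16*x^2 + 64)

Solve f'(x) = 0:
  f'(x) = -2*(x^2 - x - 8)/(x^2 + 8)^2; the denominator is positive wherever f is defined, so f'(x) = 0 ⇔ -2*x^2 + 2*x + 16 = 0.
  Factor: -2*x^2 + 2*x + 16 = -2*(x^2 - x - 8); x^2 - x - 8 = 0 has no rational roots; quadratic formula: x = (1 ± √33)/2.
  ⇒ x = 1/2 - sqrt(33)/2 ≈ -2.3723, 1/2 + sqrt(33)/2 ≈ 3.3723

f''(x) = 2*(4*x^2*(2*x - 1) + (1 - 6*x)*(x^2 + 8))/(x^2 + 8)^3
Second-derivative test at each critical point:
  f''(-2.3723) = 0.0619 > 0 → local minimum
  f''(3.3723) = -0.0306 < 0 → local maximum

Critical points: x = 1/2 - sqrt(33)/2 ≈ -2.3723 (local minimum); x = 1/2 + sqrt(33)/2 ≈ 3.3723 (local maximum)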